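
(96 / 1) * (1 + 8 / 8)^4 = 1536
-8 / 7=-1.14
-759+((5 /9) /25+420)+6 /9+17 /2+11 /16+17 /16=-59051 /180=-328.06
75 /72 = 25 /24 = 1.04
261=261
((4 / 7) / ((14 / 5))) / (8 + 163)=10 / 8379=0.00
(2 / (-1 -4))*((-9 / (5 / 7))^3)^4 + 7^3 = -7818376656538954587487 / 1220703125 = -6404814157036.71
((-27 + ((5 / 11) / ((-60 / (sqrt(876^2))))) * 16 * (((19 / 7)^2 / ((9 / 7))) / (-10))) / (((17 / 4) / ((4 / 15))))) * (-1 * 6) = -12.74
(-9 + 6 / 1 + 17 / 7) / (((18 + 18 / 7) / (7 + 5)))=-0.33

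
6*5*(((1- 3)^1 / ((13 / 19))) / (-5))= 228 / 13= 17.54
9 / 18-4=-7 / 2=-3.50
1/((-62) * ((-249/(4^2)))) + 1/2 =7735/15438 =0.50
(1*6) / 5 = 6 / 5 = 1.20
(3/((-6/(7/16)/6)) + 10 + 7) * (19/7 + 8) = 18825/112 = 168.08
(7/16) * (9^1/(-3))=-21/16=-1.31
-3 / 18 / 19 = -1 / 114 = -0.01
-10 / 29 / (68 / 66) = -165 / 493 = -0.33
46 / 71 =0.65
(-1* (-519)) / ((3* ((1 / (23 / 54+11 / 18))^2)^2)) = 106335488 / 531441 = 200.09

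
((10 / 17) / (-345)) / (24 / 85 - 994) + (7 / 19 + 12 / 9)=31407306 / 18455821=1.70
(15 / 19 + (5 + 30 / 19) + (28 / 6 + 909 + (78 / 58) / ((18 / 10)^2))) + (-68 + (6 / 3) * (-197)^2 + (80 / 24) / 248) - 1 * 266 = 144269372563 / 1844748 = 78205.46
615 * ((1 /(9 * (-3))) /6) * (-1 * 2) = 205 /27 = 7.59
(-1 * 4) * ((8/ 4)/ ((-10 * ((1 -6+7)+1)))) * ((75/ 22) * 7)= 70/ 11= 6.36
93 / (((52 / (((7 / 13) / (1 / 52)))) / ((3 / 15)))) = 10.02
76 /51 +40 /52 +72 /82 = 85286 /27183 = 3.14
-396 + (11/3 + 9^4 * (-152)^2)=454754855/3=151584951.67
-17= -17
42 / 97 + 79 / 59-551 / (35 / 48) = -151006969 / 200305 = -753.89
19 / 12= 1.58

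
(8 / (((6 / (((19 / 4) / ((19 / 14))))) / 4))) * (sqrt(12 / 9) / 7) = 16 * sqrt(3) / 9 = 3.08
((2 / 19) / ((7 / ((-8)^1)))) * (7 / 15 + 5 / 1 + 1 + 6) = -2992 / 1995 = -1.50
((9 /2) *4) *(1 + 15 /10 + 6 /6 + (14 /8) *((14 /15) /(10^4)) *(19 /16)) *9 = 453625137 /800000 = 567.03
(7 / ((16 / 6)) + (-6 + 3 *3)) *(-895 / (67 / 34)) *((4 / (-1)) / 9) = 76075 / 67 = 1135.45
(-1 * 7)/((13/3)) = -21/13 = -1.62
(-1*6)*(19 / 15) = -38 / 5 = -7.60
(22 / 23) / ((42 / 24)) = 88 / 161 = 0.55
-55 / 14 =-3.93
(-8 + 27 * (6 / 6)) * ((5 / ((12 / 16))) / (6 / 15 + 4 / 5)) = 950 / 9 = 105.56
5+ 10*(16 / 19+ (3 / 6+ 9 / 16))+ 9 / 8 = 1913 / 76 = 25.17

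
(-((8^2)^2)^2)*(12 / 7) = -28760941.71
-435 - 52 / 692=-75268 / 173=-435.08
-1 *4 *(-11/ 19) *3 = 132/ 19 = 6.95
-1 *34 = -34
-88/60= -22/15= -1.47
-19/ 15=-1.27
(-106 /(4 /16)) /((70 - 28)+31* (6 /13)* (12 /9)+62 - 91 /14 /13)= -11024 /3187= -3.46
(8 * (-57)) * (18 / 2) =-4104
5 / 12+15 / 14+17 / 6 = 121 / 28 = 4.32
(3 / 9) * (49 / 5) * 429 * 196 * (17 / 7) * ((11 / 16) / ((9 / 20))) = 9172163 / 9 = 1019129.22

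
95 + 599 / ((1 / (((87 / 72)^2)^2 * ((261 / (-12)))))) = -12244153291 / 442368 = -27678.66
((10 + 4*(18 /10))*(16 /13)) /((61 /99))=136224 /3965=34.36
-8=-8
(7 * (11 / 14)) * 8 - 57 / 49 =2099 / 49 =42.84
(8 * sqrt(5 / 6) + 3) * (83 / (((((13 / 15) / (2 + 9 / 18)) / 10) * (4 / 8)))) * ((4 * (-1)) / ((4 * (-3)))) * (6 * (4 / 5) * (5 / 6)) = 249000 / 13 + 332000 * sqrt(30) / 39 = 65780.48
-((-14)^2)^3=-7529536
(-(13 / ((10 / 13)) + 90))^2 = 1142761 / 100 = 11427.61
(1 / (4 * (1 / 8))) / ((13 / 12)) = 24 / 13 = 1.85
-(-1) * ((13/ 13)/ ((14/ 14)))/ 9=1/ 9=0.11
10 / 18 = 0.56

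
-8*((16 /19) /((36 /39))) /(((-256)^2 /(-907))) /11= 11791 /1284096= 0.01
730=730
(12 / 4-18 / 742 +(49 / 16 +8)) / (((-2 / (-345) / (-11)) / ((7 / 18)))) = -35137905 / 3392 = -10359.05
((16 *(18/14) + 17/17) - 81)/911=-0.07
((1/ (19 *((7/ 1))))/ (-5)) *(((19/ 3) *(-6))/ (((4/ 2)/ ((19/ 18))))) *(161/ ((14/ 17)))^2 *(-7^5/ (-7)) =996325477/ 360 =2767570.77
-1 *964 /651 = -964 /651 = -1.48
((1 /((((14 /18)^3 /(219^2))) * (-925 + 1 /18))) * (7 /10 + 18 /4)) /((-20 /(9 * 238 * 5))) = 1251765697338 /4079005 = 306880.16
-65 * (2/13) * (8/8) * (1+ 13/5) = -36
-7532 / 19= -396.42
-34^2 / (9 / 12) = -4624 / 3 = -1541.33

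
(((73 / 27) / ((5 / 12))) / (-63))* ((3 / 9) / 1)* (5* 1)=-292 / 1701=-0.17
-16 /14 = -8 /7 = -1.14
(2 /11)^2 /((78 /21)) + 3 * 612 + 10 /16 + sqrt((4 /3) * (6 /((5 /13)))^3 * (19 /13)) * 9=1404 * sqrt(190) /25 + 23112201 /12584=2610.75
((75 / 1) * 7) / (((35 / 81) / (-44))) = -53460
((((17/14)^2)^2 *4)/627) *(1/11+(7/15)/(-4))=-1419857/3974327280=-0.00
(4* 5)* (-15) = -300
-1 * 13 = -13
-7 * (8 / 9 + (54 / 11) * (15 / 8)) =-27979 / 396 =-70.65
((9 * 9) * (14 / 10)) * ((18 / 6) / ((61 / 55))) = 306.74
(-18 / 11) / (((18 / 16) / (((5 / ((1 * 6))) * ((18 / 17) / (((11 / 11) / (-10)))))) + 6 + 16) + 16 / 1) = -7200 / 166639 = -0.04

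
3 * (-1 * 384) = -1152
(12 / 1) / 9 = 4 / 3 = 1.33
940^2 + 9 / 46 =40645609 / 46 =883600.20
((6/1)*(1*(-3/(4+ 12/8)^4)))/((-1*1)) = 288/14641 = 0.02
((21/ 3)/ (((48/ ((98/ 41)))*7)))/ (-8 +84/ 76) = -931/ 128904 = -0.01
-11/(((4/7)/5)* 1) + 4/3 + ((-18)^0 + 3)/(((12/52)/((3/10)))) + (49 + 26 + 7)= -463/60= -7.72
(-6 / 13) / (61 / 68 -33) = 408 / 28379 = 0.01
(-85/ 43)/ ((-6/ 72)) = 1020/ 43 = 23.72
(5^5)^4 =95367431640625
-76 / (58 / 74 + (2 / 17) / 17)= -42772 / 445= -96.12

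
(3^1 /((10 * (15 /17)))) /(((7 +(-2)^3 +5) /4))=17 /50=0.34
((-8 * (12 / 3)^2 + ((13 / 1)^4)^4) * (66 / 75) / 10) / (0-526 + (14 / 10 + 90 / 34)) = -124432905917254606331 / 1109150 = -112187626486277.43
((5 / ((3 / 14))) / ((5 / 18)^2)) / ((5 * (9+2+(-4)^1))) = 8.64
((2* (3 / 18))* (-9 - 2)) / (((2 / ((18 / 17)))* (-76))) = 33 / 1292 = 0.03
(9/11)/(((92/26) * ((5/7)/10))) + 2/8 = 3529/1012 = 3.49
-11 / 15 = -0.73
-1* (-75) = 75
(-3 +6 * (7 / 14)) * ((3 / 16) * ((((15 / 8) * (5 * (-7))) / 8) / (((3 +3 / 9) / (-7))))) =0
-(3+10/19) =-67/19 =-3.53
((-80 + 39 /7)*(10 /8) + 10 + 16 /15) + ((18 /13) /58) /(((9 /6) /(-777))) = -14937019 /158340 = -94.34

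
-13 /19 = -0.68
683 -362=321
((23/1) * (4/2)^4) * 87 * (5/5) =32016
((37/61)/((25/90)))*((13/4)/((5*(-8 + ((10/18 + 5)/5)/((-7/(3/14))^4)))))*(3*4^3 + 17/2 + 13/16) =-80382707586909/2250578035900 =-35.72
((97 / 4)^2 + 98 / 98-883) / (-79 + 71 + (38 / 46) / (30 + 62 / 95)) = 19686758 / 534003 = 36.87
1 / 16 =0.06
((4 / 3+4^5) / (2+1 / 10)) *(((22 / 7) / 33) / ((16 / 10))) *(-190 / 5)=-1461100 / 1323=-1104.38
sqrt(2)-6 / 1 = -6 + sqrt(2) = -4.59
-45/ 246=-15/ 82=-0.18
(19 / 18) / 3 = 19 / 54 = 0.35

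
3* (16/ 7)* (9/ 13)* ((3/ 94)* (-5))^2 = 24300/ 201019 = 0.12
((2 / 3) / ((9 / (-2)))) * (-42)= 56 / 9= 6.22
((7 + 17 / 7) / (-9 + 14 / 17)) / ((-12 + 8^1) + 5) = -1122 / 973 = -1.15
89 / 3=29.67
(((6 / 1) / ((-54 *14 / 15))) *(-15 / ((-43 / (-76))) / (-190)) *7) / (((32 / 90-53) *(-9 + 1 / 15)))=-3375 / 13650178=-0.00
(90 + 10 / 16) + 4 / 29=21057 / 232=90.76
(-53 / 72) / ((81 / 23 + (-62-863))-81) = 0.00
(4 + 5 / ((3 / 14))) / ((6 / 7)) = 31.89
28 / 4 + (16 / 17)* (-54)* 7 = -5929 / 17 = -348.76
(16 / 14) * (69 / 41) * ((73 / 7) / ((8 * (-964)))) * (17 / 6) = -28543 / 3873352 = -0.01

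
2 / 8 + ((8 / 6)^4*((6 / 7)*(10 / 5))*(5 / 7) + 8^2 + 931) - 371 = 3324011 / 5292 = 628.12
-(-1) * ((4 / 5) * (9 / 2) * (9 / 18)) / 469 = 9 / 2345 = 0.00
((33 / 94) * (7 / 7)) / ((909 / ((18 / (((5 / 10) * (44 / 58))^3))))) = 0.13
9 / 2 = 4.50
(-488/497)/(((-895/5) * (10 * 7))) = 244/3113705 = 0.00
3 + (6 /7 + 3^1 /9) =88 /21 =4.19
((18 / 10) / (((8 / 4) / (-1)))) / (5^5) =-9 / 31250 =-0.00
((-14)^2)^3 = 7529536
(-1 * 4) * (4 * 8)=-128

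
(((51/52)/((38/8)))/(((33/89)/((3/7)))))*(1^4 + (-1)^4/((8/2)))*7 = 22695/10868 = 2.09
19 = 19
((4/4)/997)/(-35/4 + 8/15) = -0.00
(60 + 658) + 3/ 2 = 1439/ 2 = 719.50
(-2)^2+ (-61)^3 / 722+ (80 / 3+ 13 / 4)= -1214959 / 4332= -280.46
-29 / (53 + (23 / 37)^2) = -39701 / 73086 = -0.54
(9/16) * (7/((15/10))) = 21/8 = 2.62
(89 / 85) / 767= 89 / 65195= 0.00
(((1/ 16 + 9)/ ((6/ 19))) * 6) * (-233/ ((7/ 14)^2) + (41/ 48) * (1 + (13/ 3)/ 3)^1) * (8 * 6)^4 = -849979476480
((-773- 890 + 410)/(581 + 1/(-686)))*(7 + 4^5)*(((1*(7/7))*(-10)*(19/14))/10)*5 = 1202705833/79713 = 15087.95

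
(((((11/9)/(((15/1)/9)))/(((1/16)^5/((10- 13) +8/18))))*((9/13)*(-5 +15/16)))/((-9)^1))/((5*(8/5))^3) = -32384/27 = -1199.41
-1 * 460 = -460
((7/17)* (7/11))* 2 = 98/187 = 0.52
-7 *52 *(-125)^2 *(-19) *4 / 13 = 33250000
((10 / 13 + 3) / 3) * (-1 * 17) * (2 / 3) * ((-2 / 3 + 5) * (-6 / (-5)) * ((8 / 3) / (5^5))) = -26656 / 421875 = -0.06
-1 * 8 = -8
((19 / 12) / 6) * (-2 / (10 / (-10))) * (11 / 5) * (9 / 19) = 11 / 20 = 0.55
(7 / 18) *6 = 7 / 3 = 2.33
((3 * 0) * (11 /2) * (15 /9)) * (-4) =0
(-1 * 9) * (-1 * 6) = 54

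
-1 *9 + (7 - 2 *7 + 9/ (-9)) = -17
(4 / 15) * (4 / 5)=16 / 75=0.21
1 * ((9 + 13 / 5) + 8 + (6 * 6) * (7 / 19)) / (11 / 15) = 9366 / 209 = 44.81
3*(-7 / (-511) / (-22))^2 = 3 / 2579236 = 0.00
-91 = -91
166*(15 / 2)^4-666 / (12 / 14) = 4195659 / 8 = 524457.38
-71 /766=-0.09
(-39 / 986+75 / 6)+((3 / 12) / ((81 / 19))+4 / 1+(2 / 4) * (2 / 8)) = 5317187 / 319464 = 16.64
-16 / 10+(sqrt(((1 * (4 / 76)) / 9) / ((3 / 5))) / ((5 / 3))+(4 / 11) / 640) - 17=-18.54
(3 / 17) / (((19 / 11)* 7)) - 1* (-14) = 31687 / 2261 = 14.01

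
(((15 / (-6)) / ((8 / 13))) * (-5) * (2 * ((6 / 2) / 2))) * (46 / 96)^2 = 171925 / 12288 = 13.99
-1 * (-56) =56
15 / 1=15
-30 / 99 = -10 / 33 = -0.30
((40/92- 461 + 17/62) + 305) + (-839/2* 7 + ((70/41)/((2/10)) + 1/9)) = -811165760/263097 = -3083.14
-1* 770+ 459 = -311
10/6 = 5/3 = 1.67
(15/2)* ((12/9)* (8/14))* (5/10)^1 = 20/7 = 2.86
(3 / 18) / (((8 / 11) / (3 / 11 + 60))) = 221 / 16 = 13.81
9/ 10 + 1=19/ 10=1.90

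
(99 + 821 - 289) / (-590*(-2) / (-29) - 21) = -18299 / 1789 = -10.23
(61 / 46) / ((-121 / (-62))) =1891 / 2783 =0.68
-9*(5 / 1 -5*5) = 180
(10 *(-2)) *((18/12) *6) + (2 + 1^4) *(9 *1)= -153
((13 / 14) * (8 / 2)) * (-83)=-2158 / 7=-308.29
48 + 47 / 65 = 3167 / 65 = 48.72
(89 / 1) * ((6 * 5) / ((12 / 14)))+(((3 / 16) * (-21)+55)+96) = 52193 / 16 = 3262.06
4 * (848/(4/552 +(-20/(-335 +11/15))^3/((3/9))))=320678686340736/745820341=429967.74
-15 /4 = -3.75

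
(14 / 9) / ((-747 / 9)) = -14 / 747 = -0.02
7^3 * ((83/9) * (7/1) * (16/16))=199283/9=22142.56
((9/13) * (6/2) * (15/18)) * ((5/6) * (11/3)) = 275/52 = 5.29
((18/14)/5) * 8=72/35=2.06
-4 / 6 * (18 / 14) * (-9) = 7.71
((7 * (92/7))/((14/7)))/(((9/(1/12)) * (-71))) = -23/3834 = -0.01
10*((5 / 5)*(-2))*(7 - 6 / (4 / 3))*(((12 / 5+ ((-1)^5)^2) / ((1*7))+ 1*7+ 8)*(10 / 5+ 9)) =-59620 / 7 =-8517.14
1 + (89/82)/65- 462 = -2457041/5330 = -460.98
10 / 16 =5 / 8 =0.62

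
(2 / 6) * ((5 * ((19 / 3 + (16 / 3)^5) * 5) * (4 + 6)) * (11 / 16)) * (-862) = -622324401875 / 2916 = -213417147.42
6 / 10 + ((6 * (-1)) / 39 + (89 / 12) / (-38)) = 7439 / 29640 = 0.25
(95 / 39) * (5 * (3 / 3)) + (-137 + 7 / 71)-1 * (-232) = 297053 / 2769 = 107.28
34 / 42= 17 / 21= 0.81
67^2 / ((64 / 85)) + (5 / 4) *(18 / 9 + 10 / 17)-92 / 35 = 227054279 / 38080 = 5962.56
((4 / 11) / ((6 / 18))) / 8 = 3 / 22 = 0.14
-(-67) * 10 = 670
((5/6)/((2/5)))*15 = 125/4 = 31.25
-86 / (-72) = 43 / 36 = 1.19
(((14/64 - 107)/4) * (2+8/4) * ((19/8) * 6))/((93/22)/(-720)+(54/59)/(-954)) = 100492039395/451108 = 222767.14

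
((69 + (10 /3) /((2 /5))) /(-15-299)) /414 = -58 /97497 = -0.00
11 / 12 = 0.92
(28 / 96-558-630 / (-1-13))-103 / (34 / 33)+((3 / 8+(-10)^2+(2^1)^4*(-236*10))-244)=-3928663 / 102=-38516.30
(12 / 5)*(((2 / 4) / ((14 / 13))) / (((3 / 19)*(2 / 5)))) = 247 / 14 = 17.64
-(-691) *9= 6219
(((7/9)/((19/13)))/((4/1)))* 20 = 455/171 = 2.66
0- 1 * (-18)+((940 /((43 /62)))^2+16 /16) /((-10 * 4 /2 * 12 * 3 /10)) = -3394163945 /133128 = -25495.49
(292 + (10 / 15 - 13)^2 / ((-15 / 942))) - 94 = -420956 / 45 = -9354.58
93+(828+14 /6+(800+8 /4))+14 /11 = 56978 /33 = 1726.61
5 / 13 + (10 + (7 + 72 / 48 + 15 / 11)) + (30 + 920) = 277491 / 286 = 970.25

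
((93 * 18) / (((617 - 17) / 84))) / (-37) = -5859 / 925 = -6.33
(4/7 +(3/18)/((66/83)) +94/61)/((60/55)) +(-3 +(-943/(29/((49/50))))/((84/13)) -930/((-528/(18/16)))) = -22488653317/5884401600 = -3.82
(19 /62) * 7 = 133 /62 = 2.15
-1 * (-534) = 534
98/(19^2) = 98/361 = 0.27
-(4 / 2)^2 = -4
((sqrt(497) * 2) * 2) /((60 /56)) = 56 * sqrt(497) /15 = 83.23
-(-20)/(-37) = -20/37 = -0.54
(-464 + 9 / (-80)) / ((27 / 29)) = -1076741 / 2160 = -498.49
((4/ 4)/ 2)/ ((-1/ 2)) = -1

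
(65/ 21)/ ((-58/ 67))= -4355/ 1218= -3.58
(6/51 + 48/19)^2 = 729316/104329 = 6.99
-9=-9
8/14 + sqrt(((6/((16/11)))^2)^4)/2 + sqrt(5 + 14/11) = sqrt(759)/11 + 8334215/57344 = 147.84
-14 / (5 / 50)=-140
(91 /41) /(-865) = -91 /35465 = -0.00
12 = 12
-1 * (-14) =14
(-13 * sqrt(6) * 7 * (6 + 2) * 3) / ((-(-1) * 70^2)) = -78 * sqrt(6) / 175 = -1.09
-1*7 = -7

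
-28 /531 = -0.05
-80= -80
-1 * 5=-5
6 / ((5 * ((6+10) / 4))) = 3 / 10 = 0.30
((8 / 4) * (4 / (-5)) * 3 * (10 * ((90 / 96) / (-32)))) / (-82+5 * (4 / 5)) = -15 / 832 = -0.02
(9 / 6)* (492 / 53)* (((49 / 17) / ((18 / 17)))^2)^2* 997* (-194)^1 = -22857833736269 / 154548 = -147901194.04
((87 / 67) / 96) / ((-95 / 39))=-1131 / 203680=-0.01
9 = 9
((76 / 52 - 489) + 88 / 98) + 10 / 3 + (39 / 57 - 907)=-50455820 / 36309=-1389.62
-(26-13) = -13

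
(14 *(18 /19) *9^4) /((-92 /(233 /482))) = -96308919 /210634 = -457.23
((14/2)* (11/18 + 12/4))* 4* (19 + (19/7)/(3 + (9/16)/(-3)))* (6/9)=327028/243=1345.79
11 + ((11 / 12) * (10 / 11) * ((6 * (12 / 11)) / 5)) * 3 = 14.27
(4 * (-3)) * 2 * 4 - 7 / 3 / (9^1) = -2599 / 27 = -96.26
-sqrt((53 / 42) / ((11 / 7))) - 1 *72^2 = -5184 - sqrt(3498) / 66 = -5184.90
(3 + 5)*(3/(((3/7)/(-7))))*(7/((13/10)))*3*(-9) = 740880/13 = 56990.77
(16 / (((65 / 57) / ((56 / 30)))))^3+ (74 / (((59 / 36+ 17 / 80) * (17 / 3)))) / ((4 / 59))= 14056644496975208 / 777909640625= 18069.77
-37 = -37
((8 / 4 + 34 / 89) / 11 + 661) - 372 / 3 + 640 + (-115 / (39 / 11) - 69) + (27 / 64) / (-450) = 131437904657 / 122179200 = 1075.78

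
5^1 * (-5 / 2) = -25 / 2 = -12.50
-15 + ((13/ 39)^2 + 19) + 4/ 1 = 8.11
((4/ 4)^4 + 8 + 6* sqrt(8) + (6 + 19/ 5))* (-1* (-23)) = 276* sqrt(2) + 2162/ 5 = 822.72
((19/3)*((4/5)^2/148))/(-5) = -76/13875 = -0.01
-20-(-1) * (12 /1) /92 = -19.87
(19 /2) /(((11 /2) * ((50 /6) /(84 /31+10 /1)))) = 22458 /8525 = 2.63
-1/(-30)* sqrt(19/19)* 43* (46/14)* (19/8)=18791/1680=11.19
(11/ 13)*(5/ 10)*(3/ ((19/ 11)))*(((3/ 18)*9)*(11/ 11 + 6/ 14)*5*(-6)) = -81675/ 1729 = -47.24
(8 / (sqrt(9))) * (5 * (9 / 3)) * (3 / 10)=12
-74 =-74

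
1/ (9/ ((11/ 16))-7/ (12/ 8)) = 0.12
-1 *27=-27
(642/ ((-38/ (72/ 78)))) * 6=-93.57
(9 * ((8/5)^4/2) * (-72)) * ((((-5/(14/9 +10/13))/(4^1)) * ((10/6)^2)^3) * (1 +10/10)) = 832000/17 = 48941.18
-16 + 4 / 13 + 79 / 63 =-11825 / 819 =-14.44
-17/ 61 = -0.28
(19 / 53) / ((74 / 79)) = 1501 / 3922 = 0.38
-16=-16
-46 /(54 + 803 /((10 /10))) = -46 /857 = -0.05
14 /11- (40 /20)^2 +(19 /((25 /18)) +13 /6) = 21647 /1650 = 13.12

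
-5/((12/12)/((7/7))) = -5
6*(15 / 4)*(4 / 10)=9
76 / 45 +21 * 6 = 5746 / 45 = 127.69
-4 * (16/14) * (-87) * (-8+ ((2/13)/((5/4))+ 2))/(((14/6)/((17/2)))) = -27118944/3185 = -8514.58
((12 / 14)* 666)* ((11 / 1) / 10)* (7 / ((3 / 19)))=139194 / 5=27838.80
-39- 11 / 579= -22592 / 579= -39.02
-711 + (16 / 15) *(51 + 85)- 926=-22379 / 15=-1491.93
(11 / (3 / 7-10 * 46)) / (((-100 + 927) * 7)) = -11 / 2660459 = -0.00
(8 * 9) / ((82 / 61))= 2196 / 41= 53.56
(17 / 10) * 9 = 153 / 10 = 15.30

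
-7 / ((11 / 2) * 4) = -7 / 22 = -0.32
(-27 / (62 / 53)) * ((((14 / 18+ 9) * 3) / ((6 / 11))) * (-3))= 115434 / 31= 3723.68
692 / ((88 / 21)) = 3633 / 22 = 165.14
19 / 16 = 1.19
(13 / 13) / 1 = 1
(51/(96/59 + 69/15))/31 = 15045/56947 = 0.26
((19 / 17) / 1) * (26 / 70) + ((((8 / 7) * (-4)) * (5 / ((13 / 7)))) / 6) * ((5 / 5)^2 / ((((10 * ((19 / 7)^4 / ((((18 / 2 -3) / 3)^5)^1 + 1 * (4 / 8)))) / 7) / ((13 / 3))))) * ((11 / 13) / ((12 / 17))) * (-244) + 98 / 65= 29711022494591 / 27216889245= 1091.64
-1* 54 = -54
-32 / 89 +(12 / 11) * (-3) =-3556 / 979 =-3.63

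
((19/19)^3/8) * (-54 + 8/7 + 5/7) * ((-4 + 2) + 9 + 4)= -4015/56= -71.70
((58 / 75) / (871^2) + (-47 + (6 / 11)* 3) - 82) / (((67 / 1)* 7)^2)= -79714202437 / 137668932225825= -0.00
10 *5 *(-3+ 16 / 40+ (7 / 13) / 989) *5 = -8355300 / 12857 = -649.86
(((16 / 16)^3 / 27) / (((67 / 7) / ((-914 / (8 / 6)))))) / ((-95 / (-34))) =-54383 / 57285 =-0.95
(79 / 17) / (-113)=-79 / 1921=-0.04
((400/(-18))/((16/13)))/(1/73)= -23725/18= -1318.06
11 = 11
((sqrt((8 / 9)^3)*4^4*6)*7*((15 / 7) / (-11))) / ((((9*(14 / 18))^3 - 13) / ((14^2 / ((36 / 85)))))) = -17059840*sqrt(2) / 9801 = -2461.61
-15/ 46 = -0.33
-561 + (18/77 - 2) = -43333/77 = -562.77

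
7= 7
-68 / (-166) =34 / 83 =0.41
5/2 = 2.50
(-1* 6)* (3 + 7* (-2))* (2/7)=18.86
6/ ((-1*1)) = -6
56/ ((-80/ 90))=-63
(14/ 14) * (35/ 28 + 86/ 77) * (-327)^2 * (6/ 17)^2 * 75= 52617087675/ 22253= 2364494.12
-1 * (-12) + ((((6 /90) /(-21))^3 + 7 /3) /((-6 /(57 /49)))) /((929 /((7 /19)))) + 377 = 79066919078438 /203256955125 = 389.00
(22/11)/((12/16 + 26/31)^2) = 30752/38809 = 0.79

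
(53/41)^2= 2809/1681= 1.67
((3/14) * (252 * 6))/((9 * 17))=36/17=2.12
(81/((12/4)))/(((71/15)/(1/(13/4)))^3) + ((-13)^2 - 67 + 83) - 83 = 80211539634/786330467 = 102.01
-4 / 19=-0.21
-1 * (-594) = 594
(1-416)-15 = -430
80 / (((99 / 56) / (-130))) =-5882.83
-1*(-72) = 72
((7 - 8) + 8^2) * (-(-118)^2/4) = -219303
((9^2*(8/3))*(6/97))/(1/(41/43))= 53136/4171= 12.74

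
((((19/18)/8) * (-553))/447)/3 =-10507/193104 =-0.05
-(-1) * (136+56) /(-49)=-192 /49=-3.92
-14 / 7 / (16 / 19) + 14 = 93 / 8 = 11.62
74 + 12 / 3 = 78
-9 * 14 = -126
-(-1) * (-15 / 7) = -15 / 7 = -2.14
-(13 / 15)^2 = -169 / 225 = -0.75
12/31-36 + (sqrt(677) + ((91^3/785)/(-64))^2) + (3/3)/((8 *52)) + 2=sqrt(677) + 194662869503723/1017195212800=217.39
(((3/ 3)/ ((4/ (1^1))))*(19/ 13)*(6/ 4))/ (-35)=-57/ 3640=-0.02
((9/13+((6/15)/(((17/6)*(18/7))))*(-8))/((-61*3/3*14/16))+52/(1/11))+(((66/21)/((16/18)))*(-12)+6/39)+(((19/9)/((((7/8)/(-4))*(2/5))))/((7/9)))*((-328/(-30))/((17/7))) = 390.07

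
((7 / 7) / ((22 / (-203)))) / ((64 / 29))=-5887 / 1408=-4.18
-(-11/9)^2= -121/81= -1.49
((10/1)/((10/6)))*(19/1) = 114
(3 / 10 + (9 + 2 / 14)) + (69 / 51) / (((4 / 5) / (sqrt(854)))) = 661 / 70 + 115 * sqrt(854) / 68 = 58.86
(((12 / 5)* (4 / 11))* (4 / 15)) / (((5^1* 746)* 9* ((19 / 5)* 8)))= 4 / 17540325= 0.00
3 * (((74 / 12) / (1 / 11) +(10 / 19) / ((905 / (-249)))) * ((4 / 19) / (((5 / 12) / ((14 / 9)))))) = 31285744 / 196023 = 159.60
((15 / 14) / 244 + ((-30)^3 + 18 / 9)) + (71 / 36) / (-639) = -7470238247 / 276696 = -26998.00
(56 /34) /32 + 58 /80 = 66 /85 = 0.78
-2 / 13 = -0.15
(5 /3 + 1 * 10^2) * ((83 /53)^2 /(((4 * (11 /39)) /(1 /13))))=2101145 /123596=17.00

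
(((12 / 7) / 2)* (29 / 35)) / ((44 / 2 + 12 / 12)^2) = 174 / 129605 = 0.00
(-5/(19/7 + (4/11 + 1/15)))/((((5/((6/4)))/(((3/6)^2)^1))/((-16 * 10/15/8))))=1155/7264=0.16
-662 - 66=-728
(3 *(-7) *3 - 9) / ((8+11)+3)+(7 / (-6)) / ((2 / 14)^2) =-3989 / 66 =-60.44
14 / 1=14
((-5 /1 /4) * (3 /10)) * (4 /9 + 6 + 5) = -103 /24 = -4.29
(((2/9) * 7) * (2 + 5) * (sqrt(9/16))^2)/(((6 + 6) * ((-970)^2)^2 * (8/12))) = 49/56658739840000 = 0.00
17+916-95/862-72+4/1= 745535/862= 864.89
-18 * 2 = -36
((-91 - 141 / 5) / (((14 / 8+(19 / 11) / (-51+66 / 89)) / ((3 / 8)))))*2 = -87974964 / 1688285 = -52.11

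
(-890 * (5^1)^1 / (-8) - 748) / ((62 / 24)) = -2301 / 31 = -74.23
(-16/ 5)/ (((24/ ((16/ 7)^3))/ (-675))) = 368640/ 343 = 1074.75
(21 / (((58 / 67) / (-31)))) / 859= -43617 / 49822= -0.88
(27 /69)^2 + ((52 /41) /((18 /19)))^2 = 140124085 /72029169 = 1.95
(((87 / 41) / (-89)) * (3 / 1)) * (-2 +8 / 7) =1566 / 25543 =0.06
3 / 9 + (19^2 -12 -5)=1033 / 3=344.33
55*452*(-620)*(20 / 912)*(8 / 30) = -15413200 / 171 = -90135.67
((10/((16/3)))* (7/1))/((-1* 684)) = -35/1824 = -0.02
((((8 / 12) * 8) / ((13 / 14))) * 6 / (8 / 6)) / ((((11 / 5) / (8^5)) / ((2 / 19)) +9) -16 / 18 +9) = 990904320 / 656039813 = 1.51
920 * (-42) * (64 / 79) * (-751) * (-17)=-31572280320 / 79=-399649117.97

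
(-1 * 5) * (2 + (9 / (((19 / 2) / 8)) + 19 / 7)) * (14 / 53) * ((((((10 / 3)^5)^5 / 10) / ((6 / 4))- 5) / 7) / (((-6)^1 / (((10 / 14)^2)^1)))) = 136249999999134176952225434375 / 877962998970664929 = 155188772372.95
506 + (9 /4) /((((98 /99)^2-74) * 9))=1448506279 /2862680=506.00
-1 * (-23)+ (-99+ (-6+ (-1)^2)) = -81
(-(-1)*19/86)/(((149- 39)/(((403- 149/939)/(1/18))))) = 980058/67295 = 14.56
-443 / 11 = -40.27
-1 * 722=-722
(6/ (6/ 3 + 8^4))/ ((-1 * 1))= -1/ 683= -0.00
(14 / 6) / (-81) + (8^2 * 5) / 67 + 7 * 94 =10790189 / 16281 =662.75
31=31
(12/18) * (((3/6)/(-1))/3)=-1/9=-0.11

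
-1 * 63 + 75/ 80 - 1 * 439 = -8017/ 16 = -501.06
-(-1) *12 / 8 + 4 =11 / 2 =5.50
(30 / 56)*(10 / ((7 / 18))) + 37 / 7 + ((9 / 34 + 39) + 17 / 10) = 250008 / 4165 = 60.03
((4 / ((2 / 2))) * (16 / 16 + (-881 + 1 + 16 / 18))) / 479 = -31612 / 4311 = -7.33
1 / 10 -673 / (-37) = 6767 / 370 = 18.29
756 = 756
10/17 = 0.59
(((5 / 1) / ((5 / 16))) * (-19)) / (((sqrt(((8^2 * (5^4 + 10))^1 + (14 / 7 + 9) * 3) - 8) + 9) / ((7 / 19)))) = 42 / 1691 - 14 * sqrt(40665) / 5073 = -0.53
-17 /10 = -1.70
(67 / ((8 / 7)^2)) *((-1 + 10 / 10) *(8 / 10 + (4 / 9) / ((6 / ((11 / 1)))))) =0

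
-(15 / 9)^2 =-25 / 9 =-2.78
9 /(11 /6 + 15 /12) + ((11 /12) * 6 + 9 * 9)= 6617 /74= 89.42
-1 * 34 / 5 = -34 / 5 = -6.80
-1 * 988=-988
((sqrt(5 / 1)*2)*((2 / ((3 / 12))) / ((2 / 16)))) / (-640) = -sqrt(5) / 5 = -0.45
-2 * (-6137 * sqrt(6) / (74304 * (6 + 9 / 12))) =6137 * sqrt(6) / 250776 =0.06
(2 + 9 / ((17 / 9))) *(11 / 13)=1265 / 221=5.72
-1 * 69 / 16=-69 / 16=-4.31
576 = 576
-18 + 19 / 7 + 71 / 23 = -1964 / 161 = -12.20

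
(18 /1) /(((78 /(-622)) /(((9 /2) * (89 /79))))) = -747333 /1027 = -727.69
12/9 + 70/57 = 146/57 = 2.56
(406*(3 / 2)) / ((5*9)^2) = 203 / 675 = 0.30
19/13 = 1.46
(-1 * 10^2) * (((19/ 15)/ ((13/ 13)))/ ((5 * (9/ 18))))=-152/ 3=-50.67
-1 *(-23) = 23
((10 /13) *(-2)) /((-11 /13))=20 /11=1.82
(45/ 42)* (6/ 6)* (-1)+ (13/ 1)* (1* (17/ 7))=61/ 2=30.50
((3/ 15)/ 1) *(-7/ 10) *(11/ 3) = -77/ 150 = -0.51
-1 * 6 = -6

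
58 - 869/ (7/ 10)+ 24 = -8116/ 7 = -1159.43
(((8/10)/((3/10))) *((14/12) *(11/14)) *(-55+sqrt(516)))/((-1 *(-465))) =-242/837+44 *sqrt(129)/4185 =-0.17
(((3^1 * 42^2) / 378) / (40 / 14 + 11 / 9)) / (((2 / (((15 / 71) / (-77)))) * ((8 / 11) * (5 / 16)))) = -378 / 18247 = -0.02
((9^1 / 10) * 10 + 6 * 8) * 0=0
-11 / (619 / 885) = -9735 / 619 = -15.73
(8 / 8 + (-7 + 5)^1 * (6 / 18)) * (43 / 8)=43 / 24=1.79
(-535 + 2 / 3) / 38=-1603 / 114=-14.06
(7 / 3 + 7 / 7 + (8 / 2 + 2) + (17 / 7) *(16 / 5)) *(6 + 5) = 19756 / 105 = 188.15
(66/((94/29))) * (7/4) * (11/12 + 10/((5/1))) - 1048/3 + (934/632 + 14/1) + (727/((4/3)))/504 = -570997199/2495136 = -228.84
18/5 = 3.60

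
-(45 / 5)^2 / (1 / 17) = -1377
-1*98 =-98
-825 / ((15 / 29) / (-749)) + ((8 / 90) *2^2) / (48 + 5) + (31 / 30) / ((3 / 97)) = 5698663753 / 4770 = 1194688.42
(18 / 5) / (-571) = -0.01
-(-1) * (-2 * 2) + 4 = 0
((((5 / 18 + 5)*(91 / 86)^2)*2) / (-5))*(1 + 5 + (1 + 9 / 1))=-629356 / 16641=-37.82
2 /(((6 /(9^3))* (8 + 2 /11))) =29.70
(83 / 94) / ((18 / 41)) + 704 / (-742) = 666929 / 627732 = 1.06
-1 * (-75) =75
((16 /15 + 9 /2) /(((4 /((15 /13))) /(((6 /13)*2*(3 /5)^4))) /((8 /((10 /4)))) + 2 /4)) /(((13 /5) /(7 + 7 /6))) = 2651292 /1448941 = 1.83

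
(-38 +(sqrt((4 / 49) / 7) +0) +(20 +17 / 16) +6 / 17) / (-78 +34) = 4511 / 11968 - sqrt(7) / 1078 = 0.37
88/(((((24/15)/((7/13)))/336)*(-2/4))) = -258720/13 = -19901.54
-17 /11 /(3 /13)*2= -442 /33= -13.39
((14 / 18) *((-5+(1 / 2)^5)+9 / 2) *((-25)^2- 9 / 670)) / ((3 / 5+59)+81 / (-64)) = -14655935 / 3752067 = -3.91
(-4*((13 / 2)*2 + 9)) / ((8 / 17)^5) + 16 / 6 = -46822513 / 12288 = -3810.43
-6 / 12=-1 / 2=-0.50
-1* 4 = -4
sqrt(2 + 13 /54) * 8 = 11.98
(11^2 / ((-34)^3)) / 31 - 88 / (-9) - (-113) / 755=82190405573 / 8279191080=9.93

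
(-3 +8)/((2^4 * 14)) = 5/224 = 0.02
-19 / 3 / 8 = -19 / 24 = -0.79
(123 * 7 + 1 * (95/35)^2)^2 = 1810502500/2401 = 754061.85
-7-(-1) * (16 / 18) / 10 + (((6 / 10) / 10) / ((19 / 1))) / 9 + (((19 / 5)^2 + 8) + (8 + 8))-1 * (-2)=11467 / 342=33.53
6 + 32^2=1030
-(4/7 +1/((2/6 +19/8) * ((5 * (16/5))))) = -541/910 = -0.59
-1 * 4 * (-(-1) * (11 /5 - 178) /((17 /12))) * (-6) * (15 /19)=-759456 /323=-2351.26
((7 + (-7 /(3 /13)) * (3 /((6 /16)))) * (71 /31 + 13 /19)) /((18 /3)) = -206444 /1767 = -116.83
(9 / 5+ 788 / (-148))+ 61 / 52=-22619 / 9620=-2.35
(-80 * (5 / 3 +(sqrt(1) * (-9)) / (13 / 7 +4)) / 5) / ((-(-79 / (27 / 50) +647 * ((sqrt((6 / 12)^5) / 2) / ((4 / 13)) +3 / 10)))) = -152257167360 / 49365302690417 +418585190400 * sqrt(2) / 49365302690417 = 0.01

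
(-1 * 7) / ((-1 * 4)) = 7 / 4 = 1.75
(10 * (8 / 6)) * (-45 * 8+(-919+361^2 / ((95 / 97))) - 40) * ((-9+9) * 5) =0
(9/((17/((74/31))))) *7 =4662/527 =8.85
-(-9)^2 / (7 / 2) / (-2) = 81 / 7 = 11.57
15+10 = 25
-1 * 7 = -7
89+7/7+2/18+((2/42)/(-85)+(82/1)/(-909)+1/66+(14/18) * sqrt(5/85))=7 * sqrt(17)/153+1071315229/11898810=90.22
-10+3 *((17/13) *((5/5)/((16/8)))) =-209/26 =-8.04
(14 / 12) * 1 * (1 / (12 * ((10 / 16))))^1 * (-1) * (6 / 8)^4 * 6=-189 / 640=-0.30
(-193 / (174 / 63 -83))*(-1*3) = -7.22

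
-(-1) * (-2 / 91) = -2 / 91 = -0.02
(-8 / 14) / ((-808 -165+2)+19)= 1 / 1666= 0.00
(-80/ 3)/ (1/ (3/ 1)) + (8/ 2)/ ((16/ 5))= -315/ 4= -78.75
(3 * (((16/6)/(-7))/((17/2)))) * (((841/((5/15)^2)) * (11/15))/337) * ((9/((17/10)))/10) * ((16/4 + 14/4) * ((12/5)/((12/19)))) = -33.41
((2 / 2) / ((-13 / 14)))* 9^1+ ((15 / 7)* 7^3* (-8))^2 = 449467074 / 13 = 34574390.31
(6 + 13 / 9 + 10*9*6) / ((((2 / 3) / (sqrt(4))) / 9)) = 14781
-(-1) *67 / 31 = 67 / 31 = 2.16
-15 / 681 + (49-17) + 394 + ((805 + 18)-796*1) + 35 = 487.98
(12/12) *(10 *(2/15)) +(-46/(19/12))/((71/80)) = -127084/4047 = -31.40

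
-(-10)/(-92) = -5/46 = -0.11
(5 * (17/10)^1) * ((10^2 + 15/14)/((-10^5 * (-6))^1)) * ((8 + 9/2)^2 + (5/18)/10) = 13533343/60480000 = 0.22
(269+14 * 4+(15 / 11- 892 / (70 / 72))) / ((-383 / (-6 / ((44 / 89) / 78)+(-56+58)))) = -2364804562 / 1622005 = -1457.95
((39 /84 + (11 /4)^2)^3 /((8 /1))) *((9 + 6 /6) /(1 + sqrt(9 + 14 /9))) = -32695771455 /483295232 + 10898590485 *sqrt(95) /483295232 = 152.14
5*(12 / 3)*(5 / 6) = 50 / 3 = 16.67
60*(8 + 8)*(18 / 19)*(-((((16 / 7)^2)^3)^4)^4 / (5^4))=-136173333414739320157636362586096329310355578918728583684429302005073214442294359873047704176882268454627706334500356096 / 3199450941423906801101015598339448115695900706954804384513953107894738532543816802375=-42561469423292908620426190000000000.00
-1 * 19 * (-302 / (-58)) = -2869 / 29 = -98.93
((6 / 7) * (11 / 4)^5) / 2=483153 / 7168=67.40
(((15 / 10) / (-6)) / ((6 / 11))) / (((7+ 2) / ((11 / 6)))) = -121 / 1296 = -0.09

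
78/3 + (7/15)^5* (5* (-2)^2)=4015978/151875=26.44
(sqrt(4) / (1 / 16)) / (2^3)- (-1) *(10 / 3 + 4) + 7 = 55 / 3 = 18.33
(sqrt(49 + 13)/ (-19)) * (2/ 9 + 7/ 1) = -65 * sqrt(62)/ 171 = -2.99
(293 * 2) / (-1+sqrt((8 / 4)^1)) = 586+586 * sqrt(2) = 1414.73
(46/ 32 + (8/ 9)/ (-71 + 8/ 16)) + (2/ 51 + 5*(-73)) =-125480957/ 345168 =-363.54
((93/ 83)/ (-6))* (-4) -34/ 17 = -104/ 83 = -1.25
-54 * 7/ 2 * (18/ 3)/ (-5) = 226.80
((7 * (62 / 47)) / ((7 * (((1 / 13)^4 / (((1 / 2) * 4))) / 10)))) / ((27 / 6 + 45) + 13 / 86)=304574504 / 20069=15176.37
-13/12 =-1.08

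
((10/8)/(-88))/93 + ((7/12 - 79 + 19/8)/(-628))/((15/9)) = 186305/2569776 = 0.07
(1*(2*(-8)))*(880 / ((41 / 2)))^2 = -49561600 / 1681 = -29483.40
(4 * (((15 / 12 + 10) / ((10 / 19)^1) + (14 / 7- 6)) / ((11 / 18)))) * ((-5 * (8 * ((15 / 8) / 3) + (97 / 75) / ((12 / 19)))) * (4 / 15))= -881677 / 825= -1068.70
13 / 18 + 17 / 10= 109 / 45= 2.42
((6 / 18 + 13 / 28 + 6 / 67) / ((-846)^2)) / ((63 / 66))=54923 / 42294521304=0.00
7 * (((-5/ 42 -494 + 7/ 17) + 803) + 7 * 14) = 290807/ 102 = 2851.05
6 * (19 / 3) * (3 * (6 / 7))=684 / 7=97.71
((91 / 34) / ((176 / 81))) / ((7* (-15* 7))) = -351 / 209440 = -0.00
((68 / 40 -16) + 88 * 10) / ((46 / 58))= 251053 / 230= 1091.53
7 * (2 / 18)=0.78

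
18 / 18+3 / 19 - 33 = -31.84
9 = 9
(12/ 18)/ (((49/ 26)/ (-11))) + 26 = 3250/ 147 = 22.11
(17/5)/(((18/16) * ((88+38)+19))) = 136/6525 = 0.02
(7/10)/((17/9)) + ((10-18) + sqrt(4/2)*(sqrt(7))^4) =-1297/170 + 49*sqrt(2) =61.67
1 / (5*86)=1 / 430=0.00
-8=-8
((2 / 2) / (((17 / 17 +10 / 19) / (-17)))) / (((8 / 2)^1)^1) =-323 / 116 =-2.78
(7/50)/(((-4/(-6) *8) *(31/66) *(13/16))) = 693/10075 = 0.07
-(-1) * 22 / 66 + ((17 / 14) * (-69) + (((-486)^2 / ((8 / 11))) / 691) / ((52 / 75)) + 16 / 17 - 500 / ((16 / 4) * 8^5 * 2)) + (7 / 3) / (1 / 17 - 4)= 8375284183275883 / 14081351811072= 594.78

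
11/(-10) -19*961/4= -91317/20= -4565.85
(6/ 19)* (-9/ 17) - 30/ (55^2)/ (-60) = -326377/ 1954150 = -0.17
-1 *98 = -98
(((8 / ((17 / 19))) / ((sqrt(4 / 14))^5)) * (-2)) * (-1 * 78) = 31966.08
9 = 9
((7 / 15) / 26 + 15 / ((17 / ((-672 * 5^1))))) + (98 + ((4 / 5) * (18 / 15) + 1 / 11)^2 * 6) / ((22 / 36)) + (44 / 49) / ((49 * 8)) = -3699211197081716 / 1324231033125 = -2793.48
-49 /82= -0.60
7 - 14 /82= 6.83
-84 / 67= -1.25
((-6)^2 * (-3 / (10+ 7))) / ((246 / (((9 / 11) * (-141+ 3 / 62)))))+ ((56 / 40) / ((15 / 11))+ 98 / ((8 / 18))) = 8003947883 / 35651550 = 224.50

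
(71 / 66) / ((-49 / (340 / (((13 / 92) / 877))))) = -973855880 / 21021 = -46327.76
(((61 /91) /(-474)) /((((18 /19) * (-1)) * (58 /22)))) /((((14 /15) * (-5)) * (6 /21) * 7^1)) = -12749 /210148848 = -0.00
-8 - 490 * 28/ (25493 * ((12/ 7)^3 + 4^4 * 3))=-6760108181/ 844939992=-8.00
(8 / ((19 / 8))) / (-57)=-64 / 1083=-0.06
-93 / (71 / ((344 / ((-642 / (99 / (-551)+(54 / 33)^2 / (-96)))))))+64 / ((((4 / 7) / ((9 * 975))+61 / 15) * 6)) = 56986631559027 / 23004198242366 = 2.48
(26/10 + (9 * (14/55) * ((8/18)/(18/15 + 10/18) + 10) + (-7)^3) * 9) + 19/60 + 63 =-29299361/10428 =-2809.68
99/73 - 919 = -66988/73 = -917.64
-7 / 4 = -1.75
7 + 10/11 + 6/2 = 120/11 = 10.91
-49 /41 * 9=-441 /41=-10.76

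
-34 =-34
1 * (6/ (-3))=-2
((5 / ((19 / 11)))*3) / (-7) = -165 / 133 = -1.24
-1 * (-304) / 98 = 152 / 49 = 3.10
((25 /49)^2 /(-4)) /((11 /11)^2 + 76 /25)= -15625 /970004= -0.02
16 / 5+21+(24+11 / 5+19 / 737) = 185819 / 3685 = 50.43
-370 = -370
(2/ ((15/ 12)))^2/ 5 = 64/ 125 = 0.51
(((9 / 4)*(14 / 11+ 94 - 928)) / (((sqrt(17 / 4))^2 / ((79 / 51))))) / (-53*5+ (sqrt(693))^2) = -542730 / 340153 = -1.60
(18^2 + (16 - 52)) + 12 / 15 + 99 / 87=42041 / 145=289.94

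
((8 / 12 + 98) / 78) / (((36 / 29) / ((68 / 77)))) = 0.90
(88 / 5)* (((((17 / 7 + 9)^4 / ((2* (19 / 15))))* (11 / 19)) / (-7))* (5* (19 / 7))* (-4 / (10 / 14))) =237895680000 / 319333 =744976.81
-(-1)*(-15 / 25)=-3 / 5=-0.60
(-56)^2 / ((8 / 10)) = 3920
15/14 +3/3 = 29/14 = 2.07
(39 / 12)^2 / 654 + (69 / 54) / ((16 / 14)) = 35605 / 31392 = 1.13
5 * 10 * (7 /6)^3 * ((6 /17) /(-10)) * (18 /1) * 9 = -15435 /34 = -453.97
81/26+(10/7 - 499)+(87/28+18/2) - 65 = -199235/364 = -547.35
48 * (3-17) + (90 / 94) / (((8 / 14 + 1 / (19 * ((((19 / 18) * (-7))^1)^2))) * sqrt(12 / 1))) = -672 + 5041365 * sqrt(3) / 18083344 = -671.52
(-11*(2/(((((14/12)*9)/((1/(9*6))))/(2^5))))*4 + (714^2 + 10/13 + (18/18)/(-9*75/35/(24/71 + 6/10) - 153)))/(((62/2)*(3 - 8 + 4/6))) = -56305007227589/14836722264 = -3794.98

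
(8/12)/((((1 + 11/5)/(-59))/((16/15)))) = -118/9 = -13.11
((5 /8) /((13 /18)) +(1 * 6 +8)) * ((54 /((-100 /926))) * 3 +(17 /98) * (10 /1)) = -54571481 /2450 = -22274.07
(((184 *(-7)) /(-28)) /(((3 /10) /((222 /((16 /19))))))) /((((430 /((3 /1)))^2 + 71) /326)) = 118599615 /185539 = 639.22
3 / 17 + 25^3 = 265628 / 17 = 15625.18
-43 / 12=-3.58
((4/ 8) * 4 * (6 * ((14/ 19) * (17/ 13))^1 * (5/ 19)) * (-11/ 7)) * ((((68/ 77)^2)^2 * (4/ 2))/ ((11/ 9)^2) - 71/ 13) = 22.22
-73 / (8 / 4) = -73 / 2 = -36.50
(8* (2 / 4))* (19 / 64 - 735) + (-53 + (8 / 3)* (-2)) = -143863 / 48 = -2997.15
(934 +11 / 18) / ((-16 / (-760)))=1598185 / 36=44394.03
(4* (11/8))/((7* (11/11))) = 0.79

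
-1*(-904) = 904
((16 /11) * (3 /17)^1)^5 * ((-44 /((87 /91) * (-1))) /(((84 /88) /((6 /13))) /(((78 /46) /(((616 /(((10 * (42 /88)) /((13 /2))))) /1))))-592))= 695614832640 /5849508505589419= 0.00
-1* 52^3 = -140608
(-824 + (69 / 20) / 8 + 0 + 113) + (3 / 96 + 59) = -651.54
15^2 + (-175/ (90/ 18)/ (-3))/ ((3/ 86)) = 5035/ 9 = 559.44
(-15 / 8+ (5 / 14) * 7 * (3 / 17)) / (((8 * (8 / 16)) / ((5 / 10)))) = -195 / 1088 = -0.18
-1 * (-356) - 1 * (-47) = 403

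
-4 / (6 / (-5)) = 3.33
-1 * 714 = -714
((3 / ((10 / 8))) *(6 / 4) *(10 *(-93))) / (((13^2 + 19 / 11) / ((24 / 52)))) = -36828 / 4069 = -9.05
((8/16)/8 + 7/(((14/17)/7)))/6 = 953/96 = 9.93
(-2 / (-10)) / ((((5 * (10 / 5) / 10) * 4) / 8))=2 / 5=0.40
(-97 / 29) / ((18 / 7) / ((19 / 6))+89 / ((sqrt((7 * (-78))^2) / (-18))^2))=-3.68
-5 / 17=-0.29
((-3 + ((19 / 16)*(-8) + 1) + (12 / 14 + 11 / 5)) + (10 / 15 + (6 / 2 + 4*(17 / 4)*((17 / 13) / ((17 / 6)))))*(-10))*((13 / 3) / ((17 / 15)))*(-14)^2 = -4722886 / 51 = -92605.61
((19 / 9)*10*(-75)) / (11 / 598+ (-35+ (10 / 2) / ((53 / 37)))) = 150546500 / 2994231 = 50.28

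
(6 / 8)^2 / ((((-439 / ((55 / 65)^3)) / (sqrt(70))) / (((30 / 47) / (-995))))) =35937 * sqrt(70) / 72166475992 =0.00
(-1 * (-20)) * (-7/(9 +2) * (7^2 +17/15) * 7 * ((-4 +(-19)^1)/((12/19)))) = 16102576/99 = 162652.28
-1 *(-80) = 80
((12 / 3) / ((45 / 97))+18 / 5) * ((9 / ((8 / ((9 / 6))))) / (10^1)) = 33 / 16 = 2.06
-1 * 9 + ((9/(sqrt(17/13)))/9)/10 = -9 + sqrt(221)/170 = -8.91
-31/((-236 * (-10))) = -31/2360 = -0.01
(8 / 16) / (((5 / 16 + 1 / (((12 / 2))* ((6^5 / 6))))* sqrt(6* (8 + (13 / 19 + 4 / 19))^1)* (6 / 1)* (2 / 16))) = 0.29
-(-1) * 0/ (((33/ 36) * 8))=0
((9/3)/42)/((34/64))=16/119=0.13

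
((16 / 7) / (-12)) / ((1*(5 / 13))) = -52 / 105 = -0.50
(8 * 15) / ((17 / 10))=1200 / 17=70.59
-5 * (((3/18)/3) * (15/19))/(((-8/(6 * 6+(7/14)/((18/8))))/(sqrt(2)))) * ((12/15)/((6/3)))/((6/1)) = 815 * sqrt(2)/12312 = 0.09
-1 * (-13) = 13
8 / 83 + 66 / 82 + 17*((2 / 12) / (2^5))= 646715 / 653376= 0.99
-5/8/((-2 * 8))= 5/128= 0.04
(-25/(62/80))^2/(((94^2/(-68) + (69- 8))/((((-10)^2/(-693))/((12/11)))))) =106250000/53217297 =2.00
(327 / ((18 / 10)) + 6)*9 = 1689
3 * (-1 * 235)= -705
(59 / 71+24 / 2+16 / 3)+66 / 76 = 154051 / 8094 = 19.03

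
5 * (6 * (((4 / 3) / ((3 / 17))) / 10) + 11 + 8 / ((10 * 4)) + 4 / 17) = 4072 / 51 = 79.84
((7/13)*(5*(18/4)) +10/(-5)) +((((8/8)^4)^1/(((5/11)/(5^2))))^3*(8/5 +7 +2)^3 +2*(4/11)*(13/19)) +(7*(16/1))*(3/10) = 5383880349057/27170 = 198155331.21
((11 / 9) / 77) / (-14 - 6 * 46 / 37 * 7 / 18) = -37 / 39396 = -0.00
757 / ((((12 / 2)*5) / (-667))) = -504919 / 30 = -16830.63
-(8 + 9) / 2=-8.50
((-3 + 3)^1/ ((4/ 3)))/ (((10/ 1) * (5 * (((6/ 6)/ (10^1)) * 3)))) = 0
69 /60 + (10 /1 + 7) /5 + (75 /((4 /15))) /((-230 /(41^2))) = -1886939 /920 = -2051.02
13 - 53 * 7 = -358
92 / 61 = 1.51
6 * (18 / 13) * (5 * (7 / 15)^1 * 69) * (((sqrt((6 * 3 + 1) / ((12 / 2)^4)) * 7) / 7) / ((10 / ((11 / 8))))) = 5313 * sqrt(19) / 1040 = 22.27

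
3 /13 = 0.23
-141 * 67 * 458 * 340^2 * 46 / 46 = -500169525600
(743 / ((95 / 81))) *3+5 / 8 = 1444867 / 760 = 1901.14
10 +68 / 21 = 278 / 21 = 13.24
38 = 38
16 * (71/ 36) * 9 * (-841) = -238844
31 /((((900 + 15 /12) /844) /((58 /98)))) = 17.18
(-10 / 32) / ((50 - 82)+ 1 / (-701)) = 3505 / 358928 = 0.01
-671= -671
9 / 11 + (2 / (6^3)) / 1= 983 / 1188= 0.83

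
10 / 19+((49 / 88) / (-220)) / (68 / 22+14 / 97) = 60664893 / 115434880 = 0.53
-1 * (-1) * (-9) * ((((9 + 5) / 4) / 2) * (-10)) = 315 / 2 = 157.50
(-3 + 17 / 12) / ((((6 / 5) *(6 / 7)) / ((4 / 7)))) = -95 / 108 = -0.88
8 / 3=2.67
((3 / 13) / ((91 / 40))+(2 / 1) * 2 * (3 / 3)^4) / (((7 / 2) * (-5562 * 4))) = -1213 / 23029461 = -0.00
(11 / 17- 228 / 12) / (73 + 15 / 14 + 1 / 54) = -58968 / 238051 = -0.25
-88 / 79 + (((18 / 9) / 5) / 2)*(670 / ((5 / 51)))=539446 / 395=1365.69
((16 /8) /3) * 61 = 122 /3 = 40.67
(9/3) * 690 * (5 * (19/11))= 196650/11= 17877.27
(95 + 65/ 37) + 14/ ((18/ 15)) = 12035/ 111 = 108.42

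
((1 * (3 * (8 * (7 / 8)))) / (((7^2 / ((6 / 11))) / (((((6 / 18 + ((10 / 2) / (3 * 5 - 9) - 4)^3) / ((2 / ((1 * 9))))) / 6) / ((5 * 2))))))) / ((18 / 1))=-617 / 20160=-0.03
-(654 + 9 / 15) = -654.60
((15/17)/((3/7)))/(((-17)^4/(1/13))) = 35/18458141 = 0.00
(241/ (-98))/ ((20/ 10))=-241/ 196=-1.23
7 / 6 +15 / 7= 139 / 42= 3.31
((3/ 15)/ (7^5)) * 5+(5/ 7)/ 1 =12006/ 16807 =0.71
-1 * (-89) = 89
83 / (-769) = -83 / 769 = -0.11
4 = 4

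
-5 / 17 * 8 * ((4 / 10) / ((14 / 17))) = -8 / 7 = -1.14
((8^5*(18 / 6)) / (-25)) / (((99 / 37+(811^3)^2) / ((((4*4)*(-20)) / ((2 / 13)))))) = 94568448 / 3289855864509814205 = 0.00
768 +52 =820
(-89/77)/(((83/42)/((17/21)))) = -3026/6391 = -0.47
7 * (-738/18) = -287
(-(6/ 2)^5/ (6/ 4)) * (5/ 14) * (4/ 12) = -135/ 7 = -19.29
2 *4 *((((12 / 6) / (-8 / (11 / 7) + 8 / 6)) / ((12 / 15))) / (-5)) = 33 / 31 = 1.06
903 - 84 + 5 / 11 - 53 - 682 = 929 / 11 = 84.45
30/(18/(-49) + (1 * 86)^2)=0.00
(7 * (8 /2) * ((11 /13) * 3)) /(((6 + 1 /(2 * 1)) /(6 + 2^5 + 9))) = 86856 /169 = 513.94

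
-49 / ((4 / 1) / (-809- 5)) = 19943 / 2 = 9971.50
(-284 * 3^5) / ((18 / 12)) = -46008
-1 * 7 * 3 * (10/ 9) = -70/ 3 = -23.33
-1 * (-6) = 6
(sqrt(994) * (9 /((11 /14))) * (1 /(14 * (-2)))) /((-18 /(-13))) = -9.32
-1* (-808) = 808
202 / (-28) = -101 / 14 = -7.21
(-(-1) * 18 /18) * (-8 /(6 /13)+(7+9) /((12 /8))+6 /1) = -2 /3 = -0.67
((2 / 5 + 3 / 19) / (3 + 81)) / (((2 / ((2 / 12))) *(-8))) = -53 / 766080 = -0.00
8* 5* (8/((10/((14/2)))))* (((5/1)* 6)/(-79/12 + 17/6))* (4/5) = -7168/5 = -1433.60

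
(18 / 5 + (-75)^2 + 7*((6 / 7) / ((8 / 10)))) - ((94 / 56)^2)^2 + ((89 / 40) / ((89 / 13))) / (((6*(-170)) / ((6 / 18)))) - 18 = 13189820661991 / 2351059200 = 5610.16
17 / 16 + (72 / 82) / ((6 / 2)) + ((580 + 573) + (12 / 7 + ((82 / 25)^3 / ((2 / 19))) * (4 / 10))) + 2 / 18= 4165969844251 / 3228750000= 1290.27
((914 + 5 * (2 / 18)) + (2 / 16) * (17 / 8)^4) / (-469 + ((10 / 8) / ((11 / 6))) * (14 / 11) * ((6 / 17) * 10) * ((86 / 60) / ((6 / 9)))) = -79478100647 / 40073822208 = -1.98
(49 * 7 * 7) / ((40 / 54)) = 64827 / 20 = 3241.35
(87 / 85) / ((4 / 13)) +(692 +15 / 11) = 2605621 / 3740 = 696.69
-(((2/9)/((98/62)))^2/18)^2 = -3694084/3063651608241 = -0.00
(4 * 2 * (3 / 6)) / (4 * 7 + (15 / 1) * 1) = 4 / 43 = 0.09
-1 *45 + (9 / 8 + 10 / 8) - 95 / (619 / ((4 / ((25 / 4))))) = -1057827 / 24760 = -42.72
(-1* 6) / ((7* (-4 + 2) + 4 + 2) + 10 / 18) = 54 / 67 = 0.81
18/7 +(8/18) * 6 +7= 257/21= 12.24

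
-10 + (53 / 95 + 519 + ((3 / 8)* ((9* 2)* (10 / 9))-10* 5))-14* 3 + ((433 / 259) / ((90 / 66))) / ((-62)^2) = 120608083331 / 283744860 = 425.06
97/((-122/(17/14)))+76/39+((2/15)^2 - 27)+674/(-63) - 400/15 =-316560409/4995900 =-63.36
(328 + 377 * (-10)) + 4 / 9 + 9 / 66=-681401 / 198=-3441.42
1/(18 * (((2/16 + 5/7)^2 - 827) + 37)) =-1568/22277079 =-0.00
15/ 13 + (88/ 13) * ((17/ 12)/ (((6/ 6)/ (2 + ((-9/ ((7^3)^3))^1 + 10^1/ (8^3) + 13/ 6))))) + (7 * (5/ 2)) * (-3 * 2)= -38497140602509/ 604335618432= -63.70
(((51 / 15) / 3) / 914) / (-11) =-17 / 150810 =-0.00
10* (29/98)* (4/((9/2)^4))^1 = 9280/321489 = 0.03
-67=-67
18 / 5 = 3.60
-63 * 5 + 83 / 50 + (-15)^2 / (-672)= -1756579 / 5600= -313.67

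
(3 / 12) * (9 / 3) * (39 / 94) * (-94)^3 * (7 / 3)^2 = -1407133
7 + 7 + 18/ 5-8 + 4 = 68/ 5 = 13.60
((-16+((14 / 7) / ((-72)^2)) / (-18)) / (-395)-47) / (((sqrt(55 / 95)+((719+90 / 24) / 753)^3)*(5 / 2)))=-12565420856337021490519139914 / 153545811264483323530215375+27700033962975148985490304*sqrt(209) / 5686881898684567538156125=-11.42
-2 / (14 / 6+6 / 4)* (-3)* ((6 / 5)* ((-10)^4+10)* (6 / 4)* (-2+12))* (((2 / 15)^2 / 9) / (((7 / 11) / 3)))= 302016 / 115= 2626.23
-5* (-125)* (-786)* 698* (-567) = 194420047500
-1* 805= -805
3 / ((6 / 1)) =1 / 2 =0.50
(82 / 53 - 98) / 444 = -426 / 1961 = -0.22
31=31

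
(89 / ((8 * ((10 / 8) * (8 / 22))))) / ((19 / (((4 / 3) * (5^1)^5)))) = 611875 / 114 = 5367.32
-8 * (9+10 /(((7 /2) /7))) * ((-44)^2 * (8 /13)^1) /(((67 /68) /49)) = -11972595712 /871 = -13745804.49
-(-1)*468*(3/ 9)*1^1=156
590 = 590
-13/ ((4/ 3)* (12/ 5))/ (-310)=0.01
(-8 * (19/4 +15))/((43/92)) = -14536/43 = -338.05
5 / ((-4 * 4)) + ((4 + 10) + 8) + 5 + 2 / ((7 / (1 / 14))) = 20939 / 784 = 26.71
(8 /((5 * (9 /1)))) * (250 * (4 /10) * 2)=320 /9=35.56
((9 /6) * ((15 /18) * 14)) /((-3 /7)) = -245 /6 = -40.83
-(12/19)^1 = -12/19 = -0.63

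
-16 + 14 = -2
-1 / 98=-0.01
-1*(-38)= 38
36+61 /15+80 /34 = 10817 /255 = 42.42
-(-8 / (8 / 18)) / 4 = 9 / 2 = 4.50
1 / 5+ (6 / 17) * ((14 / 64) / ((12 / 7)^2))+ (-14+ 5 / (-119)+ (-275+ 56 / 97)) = -12776202811 / 44325120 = -288.24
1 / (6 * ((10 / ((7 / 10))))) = 7 / 600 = 0.01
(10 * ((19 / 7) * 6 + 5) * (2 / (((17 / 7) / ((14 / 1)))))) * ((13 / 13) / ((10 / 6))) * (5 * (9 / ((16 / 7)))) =985635 / 34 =28989.26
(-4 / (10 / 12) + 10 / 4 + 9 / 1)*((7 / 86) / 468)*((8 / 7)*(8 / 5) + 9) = 25393 / 2012400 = 0.01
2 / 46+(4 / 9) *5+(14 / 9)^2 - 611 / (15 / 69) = -26137094 / 9315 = -2805.91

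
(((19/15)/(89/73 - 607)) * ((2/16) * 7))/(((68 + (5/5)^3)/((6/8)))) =-9709/488210880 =-0.00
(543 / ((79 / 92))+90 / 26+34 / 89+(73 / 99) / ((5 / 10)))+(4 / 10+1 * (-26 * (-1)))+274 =42442617959 / 45244485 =938.07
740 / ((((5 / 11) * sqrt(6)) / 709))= 471221.41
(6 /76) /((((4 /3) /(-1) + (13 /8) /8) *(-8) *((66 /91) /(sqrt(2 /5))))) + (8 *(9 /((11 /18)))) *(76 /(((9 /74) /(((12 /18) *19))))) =78 *sqrt(10) /32395 + 10258176 /11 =932561.46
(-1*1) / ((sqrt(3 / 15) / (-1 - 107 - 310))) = 418*sqrt(5) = 934.68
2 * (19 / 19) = 2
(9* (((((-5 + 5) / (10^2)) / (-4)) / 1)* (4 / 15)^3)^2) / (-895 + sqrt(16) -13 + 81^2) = 0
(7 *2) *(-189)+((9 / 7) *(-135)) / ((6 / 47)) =-4005.64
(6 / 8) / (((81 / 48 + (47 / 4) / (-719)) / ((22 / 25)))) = 189816 / 480625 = 0.39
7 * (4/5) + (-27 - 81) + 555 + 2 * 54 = 2803/5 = 560.60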